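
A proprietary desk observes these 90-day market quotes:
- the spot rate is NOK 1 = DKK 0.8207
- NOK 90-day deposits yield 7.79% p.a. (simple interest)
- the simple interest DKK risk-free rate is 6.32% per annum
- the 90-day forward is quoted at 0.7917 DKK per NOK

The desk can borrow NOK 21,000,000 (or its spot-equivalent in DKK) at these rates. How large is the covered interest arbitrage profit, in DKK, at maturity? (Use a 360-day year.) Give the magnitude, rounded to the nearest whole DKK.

DKK 557,523

T = 90/360 years.
Route A — deposit NOK, sell forward: 21,000,000 × 1.019475 × 0.7917 = DKK 16,949,485.51.
Route B — convert at spot, deposit DKK: 21,000,000 × 0.8207 × 1.015800 = DKK 17,507,008.26.
The quoted forward undervalues NOK, so borrow NOK, convert to DKK at spot, deposit the DKK at 6.32%, and buy NOK forward at 0.7917 to cover the loan.
The gap between the two covered legs is DKK 557,523.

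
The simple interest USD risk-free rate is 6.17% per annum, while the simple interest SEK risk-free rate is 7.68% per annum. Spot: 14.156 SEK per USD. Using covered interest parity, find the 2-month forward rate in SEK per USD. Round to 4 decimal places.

14.1913

T = 2/12 years.
Growth of 1 SEK over T: 1 + 0.0768×2/12 = 1.012800.
USD growth factor: 1 + 0.0617×2/12 = 1.01028333.
Forward (SEK per USD) = 14.156 × 1.012800 / 1.01028333 = 14.191263.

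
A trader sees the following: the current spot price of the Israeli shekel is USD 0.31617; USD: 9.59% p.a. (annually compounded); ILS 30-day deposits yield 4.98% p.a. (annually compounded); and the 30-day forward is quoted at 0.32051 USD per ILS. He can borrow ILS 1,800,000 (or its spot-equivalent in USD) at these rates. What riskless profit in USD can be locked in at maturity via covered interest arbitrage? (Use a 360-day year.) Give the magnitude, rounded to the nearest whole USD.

T = 30/360 years.
Route A — deposit ILS, sell forward: 1,800,000 × 1.00405818 × 0.32051 = USD 579,259.24.
Route B — convert at spot, deposit USD: 1,800,000 × 0.31617 × 1.00766052 = USD 573,465.65.
The quoted forward overvalues ILS, so borrow USD, buy ILS at spot, deposit the ILS at 4.98%, and sell the proceeds forward at 0.32051.
The gap between the two covered legs is USD 5,794.

USD 5,794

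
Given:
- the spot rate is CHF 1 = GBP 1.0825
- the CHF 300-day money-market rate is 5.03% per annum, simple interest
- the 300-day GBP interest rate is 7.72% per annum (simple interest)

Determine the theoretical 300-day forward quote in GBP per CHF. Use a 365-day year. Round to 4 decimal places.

T = 300/365 years.
GBP accumulates by 1 + 0.0772×300/365 = 1.0634521.
CHF growth factor: 1 + 0.0503×300/365 = 1.0413425.
Forward (GBP per CHF) = 1.0825 × 1.0634521 / 1.0413425 = 1.105483.

1.1055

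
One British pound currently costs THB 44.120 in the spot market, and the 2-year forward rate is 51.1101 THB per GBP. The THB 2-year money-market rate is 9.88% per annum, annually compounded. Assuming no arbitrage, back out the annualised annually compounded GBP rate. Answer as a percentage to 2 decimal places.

T = 2 years.
CIP gives F = S · g_THB/g_GBP, so g_THB/g_GBP = 51.1101/44.12 = 1.1584338.
THB growth factor: (1 + 0.0988)^2 = 1.2073614.
Hence g_GBP = 1.042236.
Annualise: 1.042236^(1/2) − 1 = 0.020900 = 2.09%.

2.09%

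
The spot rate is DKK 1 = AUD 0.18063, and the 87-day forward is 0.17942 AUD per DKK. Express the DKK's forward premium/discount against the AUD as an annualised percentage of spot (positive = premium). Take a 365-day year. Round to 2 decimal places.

T = 87/365 years.
(F − S)/S = (0.17942 − 0.18063)/0.18063 = -0.0066988.
Per annum: -0.0066988 / (87/365) = -0.028104 = -2.81%.

-2.81%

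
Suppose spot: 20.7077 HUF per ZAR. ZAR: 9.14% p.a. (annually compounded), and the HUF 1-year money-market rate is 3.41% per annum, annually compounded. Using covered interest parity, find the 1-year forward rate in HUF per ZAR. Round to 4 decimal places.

T = 1 year.
HUF accumulates by (1 + 0.0341)^1 = 1.034100.
ZAR accumulates by (1 + 0.0914)^1 = 1.091400.
So F = 20.7077 × 1.034100 / 1.091400 = 19.620517 (HUF/ZAR).

19.6205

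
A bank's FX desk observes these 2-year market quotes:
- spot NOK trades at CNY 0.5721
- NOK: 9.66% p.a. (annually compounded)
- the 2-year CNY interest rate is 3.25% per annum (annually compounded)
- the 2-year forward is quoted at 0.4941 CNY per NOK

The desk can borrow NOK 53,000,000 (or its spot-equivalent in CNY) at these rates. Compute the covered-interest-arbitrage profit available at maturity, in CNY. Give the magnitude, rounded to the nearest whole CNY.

CNY 833,157

T = 2 years.
Keep in NOK, deliver into the forward: 53,000,000·1.20253156·0.4941 = CNY 31,491,054.72.
Swap to CNY now, deposit: 53,000,000·0.5721·1.06605625 = CNY 32,324,211.37.
The quoted forward undervalues NOK, so borrow NOK, convert to CNY at spot, deposit the CNY at 3.25%, and buy NOK forward at 0.4941 to cover the loan.
Profit = 32,324,211.37 − 31,491,054.72 = CNY 833,157.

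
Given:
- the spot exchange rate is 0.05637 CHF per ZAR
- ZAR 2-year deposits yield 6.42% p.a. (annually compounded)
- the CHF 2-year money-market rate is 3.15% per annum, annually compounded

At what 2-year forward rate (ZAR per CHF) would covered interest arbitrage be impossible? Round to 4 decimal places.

18.8825

T = 2 years.
CHF accumulates by (1 + 0.0315)^2 = 1.06399225.
Growth of 1 ZAR over T: (1 + 0.0642)^2 = 1.13252164.
Forward (CHF per ZAR) = 0.05637 × 1.06399225 / 1.13252164 = 0.052959026.
Invert for ZAR per CHF: 1 / 0.052959026 = 18.8825.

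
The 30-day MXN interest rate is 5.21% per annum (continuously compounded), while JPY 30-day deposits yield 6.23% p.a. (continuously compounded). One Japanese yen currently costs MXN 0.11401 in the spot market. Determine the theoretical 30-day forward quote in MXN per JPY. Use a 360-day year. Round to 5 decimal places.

T = 30/360 years.
Growth of 1 MXN over T: e^(0.0521×30/360) = 1.0043511.
JPY growth factor: e^(0.0623×30/360) = 1.0052052.
So F = 0.11401 × 1.0043511 / 1.0052052 = 0.1139131 (MXN/JPY).

0.11391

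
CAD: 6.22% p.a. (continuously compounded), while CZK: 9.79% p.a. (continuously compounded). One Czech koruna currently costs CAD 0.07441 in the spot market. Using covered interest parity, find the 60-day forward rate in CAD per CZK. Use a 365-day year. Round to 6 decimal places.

0.073975

T = 60/365 years.
Growth of 1 CAD over T: e^(0.0622×60/365) = 1.0102771.
CZK growth factor: e^(0.0979×60/365) = 1.0162233.
Forward (CAD per CZK) = 0.07441 × 1.0102771 / 1.0162233 = 0.07397461.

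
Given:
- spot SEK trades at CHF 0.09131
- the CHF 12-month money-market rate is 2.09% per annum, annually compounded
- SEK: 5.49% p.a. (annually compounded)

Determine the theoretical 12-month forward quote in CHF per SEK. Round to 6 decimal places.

T = 1 year.
CHF accumulates by (1 + 0.0209)^1 = 1.020900.
SEK growth factor: (1 + 0.0549)^1 = 1.054900.
Forward (CHF per SEK) = 0.09131 × 1.020900 / 1.054900 = 0.08836703.

0.088367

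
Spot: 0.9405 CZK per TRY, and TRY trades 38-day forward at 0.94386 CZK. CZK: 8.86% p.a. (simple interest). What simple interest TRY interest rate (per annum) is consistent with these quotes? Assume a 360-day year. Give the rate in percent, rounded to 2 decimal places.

5.46%

T = 38/360 years.
F/S = 0.94386/0.9405 = 1.0035726 = (growth of CZK) / (growth of TRY).
The CZK side grows by 1 + 0.0886×38/360 = 1.0093522.
Hence g_TRY = 1.005759.
(1.005759 − 1)/T = 0.054559, i.e. 5.46%.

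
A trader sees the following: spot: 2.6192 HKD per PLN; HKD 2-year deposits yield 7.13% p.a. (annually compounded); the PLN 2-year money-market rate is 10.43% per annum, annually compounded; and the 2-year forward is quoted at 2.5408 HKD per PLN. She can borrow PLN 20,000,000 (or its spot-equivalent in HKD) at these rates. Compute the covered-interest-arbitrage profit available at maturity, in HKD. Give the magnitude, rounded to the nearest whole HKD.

T = 2 years.
Invest the PLN and cover forward: 20,000,000 × 1.21947849 × 2.5408 = HKD 61,969,018.95.
Convert at spot and invest in HKD: 20,000,000 × 2.6192 × 1.14768369 = HKD 60,120,262.42.
The quoted forward overvalues PLN, so borrow HKD, buy PLN at spot, deposit the PLN at 10.43%, and sell the proceeds forward at 2.5408.
Arbitrage profit = |61,969,018.95 − 60,120,262.42| = HKD 1,848,757.

HKD 1,848,757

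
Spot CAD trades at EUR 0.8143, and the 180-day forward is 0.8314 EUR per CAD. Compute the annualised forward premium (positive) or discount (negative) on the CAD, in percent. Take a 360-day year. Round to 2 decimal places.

+4.20%

T = 180/360 years.
(F − S)/S = (0.8314 − 0.8143)/0.8143 = 0.0209996.
Per annum: 0.0209996 / (180/360) = 0.041999 = 4.20%.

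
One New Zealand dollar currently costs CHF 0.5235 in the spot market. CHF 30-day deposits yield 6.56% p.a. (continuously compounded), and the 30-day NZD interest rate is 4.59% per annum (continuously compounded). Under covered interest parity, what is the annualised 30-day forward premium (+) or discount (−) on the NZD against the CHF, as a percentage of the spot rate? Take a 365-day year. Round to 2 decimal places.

+1.97%

T = 30/365 years.
F = S · g_CHF/g_NZD = 0.5235 × 1.0054063/1.0037797 = 0.5243483.
(F − S)/S ÷ T = (0.5243483 − 0.5235)/0.5235/(30/365) = 0.019715 → 1.97%.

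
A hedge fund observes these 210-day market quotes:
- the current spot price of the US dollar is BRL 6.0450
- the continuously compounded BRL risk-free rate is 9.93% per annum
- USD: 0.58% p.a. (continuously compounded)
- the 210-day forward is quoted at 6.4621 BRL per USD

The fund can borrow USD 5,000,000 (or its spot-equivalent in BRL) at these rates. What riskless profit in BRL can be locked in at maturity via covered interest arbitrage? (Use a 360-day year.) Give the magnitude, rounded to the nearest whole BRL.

T = 210/360 years.
Route A — deposit USD, sell forward: 5,000,000 × 1.0033890633 × 6.4621 = BRL 32,420,002.33.
Route B — convert at spot, deposit BRL: 5,000,000 × 6.0450 × 1.0596355201 = BRL 32,027,483.60.
The quoted forward overvalues USD, so borrow BRL, buy USD at spot, deposit the USD at 0.58%, and sell the proceeds forward at 6.4621.
Profit = 32,420,002.33 − 32,027,483.60 = BRL 392,519.

BRL 392,519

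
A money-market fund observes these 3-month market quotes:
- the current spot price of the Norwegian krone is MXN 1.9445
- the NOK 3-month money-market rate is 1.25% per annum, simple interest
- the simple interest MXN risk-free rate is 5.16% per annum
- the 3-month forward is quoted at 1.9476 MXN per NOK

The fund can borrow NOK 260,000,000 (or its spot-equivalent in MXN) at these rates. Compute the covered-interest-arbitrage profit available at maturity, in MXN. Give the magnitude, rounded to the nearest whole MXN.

MXN 4,133,428

T = 3/12 years.
Route A — deposit NOK, sell forward: 260,000,000 × 1.003125 × 1.9476 = MXN 507,958,425.00.
Route B — convert at spot, deposit MXN: 260,000,000 × 1.9445 × 1.012900 = MXN 512,091,853.00.
The quoted forward undervalues NOK, so borrow NOK, convert to MXN at spot, deposit the MXN at 5.16%, and buy NOK forward at 1.9476 to cover the loan.
The gap between the two covered legs is MXN 4,133,428.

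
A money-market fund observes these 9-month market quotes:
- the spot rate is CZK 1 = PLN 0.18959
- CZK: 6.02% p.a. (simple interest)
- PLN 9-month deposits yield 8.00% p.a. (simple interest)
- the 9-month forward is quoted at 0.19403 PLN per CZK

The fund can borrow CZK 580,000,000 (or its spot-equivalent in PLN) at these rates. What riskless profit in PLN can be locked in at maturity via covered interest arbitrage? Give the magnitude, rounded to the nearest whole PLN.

T = 9/12 years.
Keep in CZK, deliver into the forward: 580,000,000·1.045150·0.19403 = PLN 117,618,463.61.
Swap to PLN now, deposit: 580,000,000·0.18959·1.060000 = PLN 116,559,932.00.
The quoted forward overvalues CZK, so borrow PLN, buy CZK at spot, deposit the CZK at 6.02%, and sell the proceeds forward at 0.19403.
Profit = 117,618,463.61 − 116,559,932.00 = PLN 1,058,532.

PLN 1,058,532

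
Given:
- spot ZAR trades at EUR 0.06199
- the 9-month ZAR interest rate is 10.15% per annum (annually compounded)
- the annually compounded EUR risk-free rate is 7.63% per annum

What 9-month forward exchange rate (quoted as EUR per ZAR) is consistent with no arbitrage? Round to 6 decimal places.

T = 9/12 years.
EUR accumulates by (1 + 0.0763)^(9/12) = 1.0566959.
Growth of 1 ZAR over T: (1 + 0.1015)^(9/12) = 1.0751978.
Forward (EUR per ZAR) = 0.06199 × 1.0566959 / 1.0751978 = 0.06092328.

0.060923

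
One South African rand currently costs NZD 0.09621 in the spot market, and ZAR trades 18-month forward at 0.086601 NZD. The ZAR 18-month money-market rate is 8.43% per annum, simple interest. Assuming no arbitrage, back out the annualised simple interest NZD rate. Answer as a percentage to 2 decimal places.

0.93%

T = 18/12 years.
CIP gives F = S · g_NZD/g_ZAR, so g_NZD/g_ZAR = 0.086601/0.09621 = 0.9001247.
ZAR growth factor: 1 + 0.0843×18/12 = 1.126450.
Hence g_NZD = 1.0139455.
r = (1.0139455 − 1)/(18/12) = 0.009297 → 0.93%.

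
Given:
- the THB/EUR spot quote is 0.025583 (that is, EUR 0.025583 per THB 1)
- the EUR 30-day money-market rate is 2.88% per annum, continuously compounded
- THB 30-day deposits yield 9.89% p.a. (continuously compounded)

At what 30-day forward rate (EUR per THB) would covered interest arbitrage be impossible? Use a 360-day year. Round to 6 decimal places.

T = 30/360 years.
EUR accumulates by e^(0.0288×30/360) = 1.0024029.
THB growth factor: e^(0.0989×30/360) = 1.0082757.
Forward (EUR per THB) = 0.025583 × 1.0024029 / 1.0082757 = 0.02543399.

0.025434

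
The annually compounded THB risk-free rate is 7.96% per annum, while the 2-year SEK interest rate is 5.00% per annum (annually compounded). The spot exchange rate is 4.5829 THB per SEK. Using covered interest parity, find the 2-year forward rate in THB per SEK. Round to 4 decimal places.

T = 2 years.
Growth of 1 THB over T: (1 + 0.0796)^2 = 1.1655362.
Growth of 1 SEK over T: (1 + 0.0500)^2 = 1.102500.
So F = 4.5829 × 1.1655362 / 1.102500 = 4.844930 (THB/SEK).

4.8449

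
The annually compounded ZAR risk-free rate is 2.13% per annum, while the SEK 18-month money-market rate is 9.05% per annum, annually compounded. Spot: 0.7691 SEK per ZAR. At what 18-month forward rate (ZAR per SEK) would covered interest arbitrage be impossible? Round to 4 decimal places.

T = 18/12 years.
Growth of 1 SEK over T: (1 + 0.0905)^(18/12) = 1.1387765.
ZAR growth factor: (1 + 0.0213)^(18/12) = 1.0321195.
So F = 0.7691 × 1.1387765 / 1.0321195 = 0.8485771 (SEK/ZAR).
Invert for ZAR per SEK: 1 / 0.8485771 = 1.1784.

1.1784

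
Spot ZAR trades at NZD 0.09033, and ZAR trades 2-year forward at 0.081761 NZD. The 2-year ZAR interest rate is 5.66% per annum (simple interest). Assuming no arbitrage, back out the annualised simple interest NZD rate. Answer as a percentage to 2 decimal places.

T = 2 years.
F/S = 0.081761/0.09033 = 0.9051367 = (growth of NZD) / (growth of ZAR).
The ZAR side grows by 1 + 0.0566×2 = 1.113200.
That pins the NZD growth at 1.0075982.
r = (1.0075982 − 1)/2 = 0.003799 → 0.38%.

0.38%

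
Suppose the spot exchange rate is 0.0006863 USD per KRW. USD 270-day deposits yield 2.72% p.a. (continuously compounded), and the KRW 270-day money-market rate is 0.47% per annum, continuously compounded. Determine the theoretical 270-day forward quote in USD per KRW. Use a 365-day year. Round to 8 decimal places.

0.00069782

T = 270/365 years.
Growth of 1 USD over T: e^(0.0272×270/365) = 1.0203243.
Growth of 1 KRW over T: e^(0.0047×270/365) = 1.0034828.
Forward (USD per KRW) = 0.0006863 × 1.0203243 / 1.0034828 = 0.0006978182.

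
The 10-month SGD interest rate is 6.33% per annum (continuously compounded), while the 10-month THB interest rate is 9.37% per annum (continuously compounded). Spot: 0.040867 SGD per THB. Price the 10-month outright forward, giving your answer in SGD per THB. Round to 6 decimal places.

T = 10/12 years.
Growth of 1 SGD over T: e^(0.0633×10/12) = 1.0541661.
Growth of 1 THB over T: e^(0.0937×10/12) = 1.0812128.
Forward (SGD per THB) = 0.040867 × 1.0541661 / 1.0812128 = 0.03984471.

0.039845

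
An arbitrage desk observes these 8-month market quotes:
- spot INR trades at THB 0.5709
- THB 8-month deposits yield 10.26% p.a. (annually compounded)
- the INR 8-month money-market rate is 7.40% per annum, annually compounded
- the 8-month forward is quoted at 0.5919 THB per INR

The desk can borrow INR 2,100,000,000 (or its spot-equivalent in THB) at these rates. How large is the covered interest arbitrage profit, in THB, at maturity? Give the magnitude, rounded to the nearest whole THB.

THB 24,026,233

T = 8/12 years.
Invest the INR and cover forward: 2,100,000,000 × 1.048744076598 × 0.5919 = THB 1,303,578,399.77.
Convert at spot and invest in THB: 2,100,000,000 × 0.5709 × 1.067280706782 = THB 1,279,552,166.55.
The quoted forward overvalues INR, so borrow THB, buy INR at spot, deposit the INR at 7.40%, and sell the proceeds forward at 0.5919.
Profit = 1,303,578,399.77 − 1,279,552,166.55 = THB 24,026,233.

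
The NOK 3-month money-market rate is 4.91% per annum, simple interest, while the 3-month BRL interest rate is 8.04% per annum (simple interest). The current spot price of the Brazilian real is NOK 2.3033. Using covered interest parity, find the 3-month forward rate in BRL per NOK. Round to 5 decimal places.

0.43752

T = 3/12 years.
Growth of 1 NOK over T: 1 + 0.0491×3/12 = 1.012275.
BRL growth factor: 1 + 0.0804×3/12 = 1.020100.
So F = 2.3033 × 1.012275 / 1.020100 = 2.285632 (NOK/BRL).
Invert for BRL per NOK: 1 / 2.285632 = 0.43752.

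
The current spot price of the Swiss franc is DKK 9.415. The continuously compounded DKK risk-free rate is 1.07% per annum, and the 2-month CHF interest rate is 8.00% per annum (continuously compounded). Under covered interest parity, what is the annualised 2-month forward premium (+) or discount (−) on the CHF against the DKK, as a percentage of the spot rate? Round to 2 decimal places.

T = 2/12 years.
CIP forward (DKK per CHF) = 9.415 × 1.0017849/1.0134226 = 9.306882.
Annualised premium = (F − S)/S × (1/T) = (9.306882 − 9.415)/9.415 ÷ (2/12) = -6.89%.

-6.89%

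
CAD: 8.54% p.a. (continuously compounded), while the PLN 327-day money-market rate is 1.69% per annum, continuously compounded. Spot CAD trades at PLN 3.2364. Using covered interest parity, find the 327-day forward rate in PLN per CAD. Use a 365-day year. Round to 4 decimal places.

T = 327/365 years.
PLN growth factor: e^(0.0169×327/365) = 1.0152557.
Growth of 1 CAD over T: e^(0.0854×327/365) = 1.079512.
Forward (PLN per CAD) = 3.2364 × 1.0152557 / 1.079512 = 3.043758.

3.0438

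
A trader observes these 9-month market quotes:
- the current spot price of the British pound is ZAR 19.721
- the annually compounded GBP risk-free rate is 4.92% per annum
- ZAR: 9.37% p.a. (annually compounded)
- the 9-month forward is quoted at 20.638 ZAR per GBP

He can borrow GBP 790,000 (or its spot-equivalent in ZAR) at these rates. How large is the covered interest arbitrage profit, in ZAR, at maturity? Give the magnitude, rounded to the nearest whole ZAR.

T = 9/12 years.
Invest the GBP and cover forward: 790,000 × 1.0366775924 × 20.638 = ZAR 16,902,012.20.
Convert at spot and invest in ZAR: 790,000 × 19.721 × 1.0694824421 = ZAR 16,662,097.96.
The quoted forward overvalues GBP, so borrow ZAR, buy GBP at spot, deposit the GBP at 4.92%, and sell the proceeds forward at 20.638.
Profit = 16,902,012.20 − 16,662,097.96 = ZAR 239,914.

ZAR 239,914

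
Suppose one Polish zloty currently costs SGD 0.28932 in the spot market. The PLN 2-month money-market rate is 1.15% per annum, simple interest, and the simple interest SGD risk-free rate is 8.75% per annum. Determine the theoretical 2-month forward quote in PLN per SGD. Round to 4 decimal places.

3.4132

T = 2/12 years.
Growth of 1 SGD over T: 1 + 0.0875×2/12 = 1.0145833.
PLN accumulates by 1 + 0.0115×2/12 = 1.0019167.
CIP: F = S · (grow SGD)/(grow PLN) = 0.28932 × 1.0145833/1.0019167 = 0.2929777 SGD per PLN.
Quoted the other way: 1/0.2929777 = 3.4132 PLN per SGD.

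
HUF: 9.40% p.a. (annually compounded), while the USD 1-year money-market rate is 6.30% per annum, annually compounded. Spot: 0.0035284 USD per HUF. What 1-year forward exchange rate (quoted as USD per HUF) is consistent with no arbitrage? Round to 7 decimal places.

0.0034284

T = 1 year.
USD accumulates by (1 + 0.0630)^1 = 1.063000.
HUF accumulates by (1 + 0.0940)^1 = 1.094000.
Forward (USD per HUF) = 0.0035284 × 1.063000 / 1.094000 = 0.003428418.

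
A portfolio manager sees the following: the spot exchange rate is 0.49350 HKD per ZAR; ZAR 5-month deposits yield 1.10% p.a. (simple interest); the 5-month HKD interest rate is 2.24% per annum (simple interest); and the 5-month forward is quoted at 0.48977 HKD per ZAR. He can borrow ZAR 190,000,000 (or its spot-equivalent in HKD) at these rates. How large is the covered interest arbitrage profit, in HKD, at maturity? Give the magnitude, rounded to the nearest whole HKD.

T = 5/12 years.
Invest the ZAR and cover forward: 190,000,000 × 1.0045833333 × 0.48977 = HKD 93,482,808.04.
Convert at spot and invest in HKD: 190,000,000 × 0.49350 × 1.0093333333 = HKD 94,640,140.00.
The quoted forward undervalues ZAR, so borrow ZAR, convert to HKD at spot, deposit the HKD at 2.24%, and buy ZAR forward at 0.48977 to cover the loan.
Arbitrage profit = |93,482,808.04 − 94,640,140.00| = HKD 1,157,332.

HKD 1,157,332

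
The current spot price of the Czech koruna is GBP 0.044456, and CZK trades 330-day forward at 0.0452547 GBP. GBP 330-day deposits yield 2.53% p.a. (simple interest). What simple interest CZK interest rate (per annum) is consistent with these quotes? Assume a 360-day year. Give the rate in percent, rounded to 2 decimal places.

0.56%

T = 330/360 years.
F/S = 0.0452547/0.044456 = 1.0179661 = (growth of GBP) / (growth of CZK).
The GBP side grows by 1 + 0.0253×330/360 = 1.0231917.
So the CZK growth factor = 1.0051334.
(1.0051334 − 1)/T = 0.005600, i.e. 0.56%.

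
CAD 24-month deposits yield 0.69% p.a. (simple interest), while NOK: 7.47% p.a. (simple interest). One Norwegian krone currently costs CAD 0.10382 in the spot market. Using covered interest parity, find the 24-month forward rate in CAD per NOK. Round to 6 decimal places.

T = 2 years.
CAD accumulates by 1 + 0.0069×2 = 1.013800.
NOK growth factor: 1 + 0.0747×2 = 1.149400.
CIP: F = S · (grow CAD)/(grow NOK) = 0.10382 × 1.013800/1.149400 = 0.09157188 CAD per NOK.

0.091572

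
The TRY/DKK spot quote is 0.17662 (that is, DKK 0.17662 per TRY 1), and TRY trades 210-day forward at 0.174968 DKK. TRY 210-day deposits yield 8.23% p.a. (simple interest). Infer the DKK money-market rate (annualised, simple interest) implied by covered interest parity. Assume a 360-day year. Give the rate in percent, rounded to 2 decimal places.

T = 210/360 years.
CIP gives F = S · g_DKK/g_TRY, so g_DKK/g_TRY = 0.174968/0.17662 = 0.9906466.
TRY growth factor: 1 + 0.0823×210/360 = 1.0480083.
That pins the DKK growth at 1.0382059.
r = (1.0382059 − 1)/(210/360) = 0.065496 → 6.55%.

6.55%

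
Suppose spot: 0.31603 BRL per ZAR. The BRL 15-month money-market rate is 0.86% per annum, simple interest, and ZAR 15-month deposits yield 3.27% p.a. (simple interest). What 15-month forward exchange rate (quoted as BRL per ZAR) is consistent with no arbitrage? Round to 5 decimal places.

0.30688

T = 15/12 years.
BRL growth factor: 1 + 0.0086×15/12 = 1.010750.
Growth of 1 ZAR over T: 1 + 0.0327×15/12 = 1.040875.
So F = 0.31603 × 1.010750 / 1.040875 = 0.3068835 (BRL/ZAR).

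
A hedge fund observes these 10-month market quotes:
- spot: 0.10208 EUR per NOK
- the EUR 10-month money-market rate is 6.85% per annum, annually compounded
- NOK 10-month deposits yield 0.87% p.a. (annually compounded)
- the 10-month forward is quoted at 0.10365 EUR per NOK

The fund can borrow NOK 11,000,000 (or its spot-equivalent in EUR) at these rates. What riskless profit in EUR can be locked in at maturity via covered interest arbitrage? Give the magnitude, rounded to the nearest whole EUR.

EUR 38,211

T = 10/12 years.
Route A — deposit NOK, sell forward: 11,000,000 × 1.007244761 × 0.10365 = EUR 1,148,410.11.
Route B — convert at spot, deposit EUR: 11,000,000 × 0.10208 × 1.056765854 = EUR 1,186,621.24.
The quoted forward undervalues NOK, so borrow NOK, convert to EUR at spot, deposit the EUR at 6.85%, and buy NOK forward at 0.10365 to cover the loan.
Arbitrage profit = |1,148,410.11 − 1,186,621.24| = EUR 38,211.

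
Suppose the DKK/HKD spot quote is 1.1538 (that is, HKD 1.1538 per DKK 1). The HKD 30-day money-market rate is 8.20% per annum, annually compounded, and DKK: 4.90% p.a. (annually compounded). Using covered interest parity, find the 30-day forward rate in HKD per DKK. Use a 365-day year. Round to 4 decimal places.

T = 30/365 years.
HKD accumulates by (1 + 0.0820)^(30/365) = 1.0064987.
DKK accumulates by (1 + 0.0490)^(30/365) = 1.0039396.
CIP: F = S · (grow HKD)/(grow DKK) = 1.1538 × 1.0064987/1.0039396 = 1.156741 HKD per DKK.

1.1567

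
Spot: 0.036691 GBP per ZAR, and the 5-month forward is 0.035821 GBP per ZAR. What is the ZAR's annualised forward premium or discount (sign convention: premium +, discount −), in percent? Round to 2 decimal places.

T = 5/12 years.
Period premium: (0.035821 − 0.036691)/0.036691 = -0.0237115.
Per annum: -0.0237115 / (5/12) = -0.056908 = -5.69%.

-5.69%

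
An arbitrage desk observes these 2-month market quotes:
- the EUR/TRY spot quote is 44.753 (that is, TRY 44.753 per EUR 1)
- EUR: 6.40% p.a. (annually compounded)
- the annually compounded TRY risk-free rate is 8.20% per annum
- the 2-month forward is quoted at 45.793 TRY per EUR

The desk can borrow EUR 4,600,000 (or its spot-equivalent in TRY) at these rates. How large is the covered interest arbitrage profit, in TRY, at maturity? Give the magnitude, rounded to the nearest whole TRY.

T = 2/12 years.
Route A — deposit EUR, sell forward: 4,600,000 × 1.01039286636 × 45.793 = TRY 212,837,034.43.
Route B — convert at spot, deposit TRY: 4,600,000 × 44.753 × 1.01322184239 = TRY 208,585,698.72.
The quoted forward overvalues EUR, so borrow TRY, buy EUR at spot, deposit the EUR at 6.40%, and sell the proceeds forward at 45.793.
The gap between the two covered legs is TRY 4,251,336.

TRY 4,251,336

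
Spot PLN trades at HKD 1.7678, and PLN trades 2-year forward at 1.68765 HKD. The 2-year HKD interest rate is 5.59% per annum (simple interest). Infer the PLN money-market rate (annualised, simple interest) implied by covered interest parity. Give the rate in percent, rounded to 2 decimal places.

T = 2 years.
CIP gives F = S · g_HKD/g_PLN, so g_HKD/g_PLN = 1.68765/1.7678 = 0.9546612.
HKD growth factor: 1 + 0.0559×2 = 1.111800.
That pins the PLN growth at 1.1646016.
(1.1646016 − 1)/T = 0.082301, i.e. 8.23%.

8.23%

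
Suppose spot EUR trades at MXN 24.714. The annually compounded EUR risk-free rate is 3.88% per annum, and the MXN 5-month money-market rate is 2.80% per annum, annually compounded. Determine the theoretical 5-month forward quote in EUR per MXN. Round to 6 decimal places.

0.040639

T = 5/12 years.
Growth of 1 MXN over T: (1 + 0.0280)^(5/12) = 1.0115728.
EUR accumulates by (1 + 0.0388)^(5/12) = 1.0159874.
So F = 24.714 × 1.0115728 / 1.0159874 = 24.60661 (MXN/EUR).
Invert for EUR per MXN: 1 / 24.60661 = 0.040639.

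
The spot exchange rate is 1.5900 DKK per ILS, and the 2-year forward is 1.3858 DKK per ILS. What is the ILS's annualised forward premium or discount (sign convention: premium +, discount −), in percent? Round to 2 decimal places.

T = 2 years.
Period premium: (1.3858 − 1.59)/1.59 = -0.1284277.
Annualise by dividing by T: -0.1284277 / 2 = -0.064214 → -6.42%.

-6.42%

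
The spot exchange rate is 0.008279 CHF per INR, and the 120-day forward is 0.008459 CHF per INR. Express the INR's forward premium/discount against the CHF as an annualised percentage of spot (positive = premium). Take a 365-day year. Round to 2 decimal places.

+6.61%

T = 120/365 years.
Period premium: (0.008459 − 0.008279)/0.008279 = 0.0217418.
Per annum: 0.0217418 / (120/365) = 0.066131 = 6.61%.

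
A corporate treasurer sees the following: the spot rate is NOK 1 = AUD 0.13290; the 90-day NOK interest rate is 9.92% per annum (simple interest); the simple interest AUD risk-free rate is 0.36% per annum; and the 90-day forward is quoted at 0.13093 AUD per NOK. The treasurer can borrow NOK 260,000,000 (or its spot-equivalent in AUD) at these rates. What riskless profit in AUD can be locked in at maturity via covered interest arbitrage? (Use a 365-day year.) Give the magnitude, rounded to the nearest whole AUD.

T = 90/365 years.
Route A — deposit NOK, sell forward: 260,000,000 × 1.024460274 × 0.13093 = AUD 34,874,471.76.
Route B — convert at spot, deposit AUD: 260,000,000 × 0.13290 × 1.0008876712 = AUD 34,584,672.59.
The quoted forward overvalues NOK, so borrow AUD, buy NOK at spot, deposit the NOK at 9.92%, and sell the proceeds forward at 0.13093.
Profit = 34,874,471.76 − 34,584,672.59 = AUD 289,799.

AUD 289,799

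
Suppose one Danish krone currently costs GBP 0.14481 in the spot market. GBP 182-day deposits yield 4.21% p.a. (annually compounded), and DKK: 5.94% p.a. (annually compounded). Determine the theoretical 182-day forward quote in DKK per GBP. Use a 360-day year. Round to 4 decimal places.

6.9633

T = 182/360 years.
Growth of 1 GBP over T: (1 + 0.0421)^(182/360) = 1.0210669.
DKK growth factor: (1 + 0.0594)^(182/360) = 1.0296016.
CIP: F = S · (grow GBP)/(grow DKK) = 0.14481 × 1.0210669/1.0296016 = 0.1436096 GBP per DKK.
Invert for DKK per GBP: 1 / 0.1436096 = 6.9633.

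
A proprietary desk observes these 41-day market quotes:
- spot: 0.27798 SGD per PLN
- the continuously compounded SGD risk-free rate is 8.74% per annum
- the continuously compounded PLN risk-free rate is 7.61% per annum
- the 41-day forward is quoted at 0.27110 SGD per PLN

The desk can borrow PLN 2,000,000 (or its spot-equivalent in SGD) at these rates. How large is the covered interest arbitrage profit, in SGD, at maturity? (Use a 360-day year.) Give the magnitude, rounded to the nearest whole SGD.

T = 41/360 years.
Invest the PLN and cover forward: 2,000,000 × 1.00870461 × 0.27110 = SGD 546,919.64.
Convert at spot and invest in SGD: 2,000,000 × 0.27798 × 1.01000359 = SGD 561,521.60.
The quoted forward undervalues PLN, so borrow PLN, convert to SGD at spot, deposit the SGD at 8.74%, and buy PLN forward at 0.27110 to cover the loan.
The gap between the two covered legs is SGD 14,602.

SGD 14,602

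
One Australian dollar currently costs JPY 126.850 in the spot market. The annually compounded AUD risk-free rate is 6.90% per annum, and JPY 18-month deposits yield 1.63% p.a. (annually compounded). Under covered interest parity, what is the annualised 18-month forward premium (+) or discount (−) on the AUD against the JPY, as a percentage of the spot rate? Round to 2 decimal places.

T = 18/12 years.
CIP forward (JPY per AUD) = 126.85 × 1.0245494/1.1052654 = 117.586320.
(F − S)/S ÷ T = (117.586320 − 126.85)/126.85/(18/12) = -0.048686 → -4.87%.

-4.87%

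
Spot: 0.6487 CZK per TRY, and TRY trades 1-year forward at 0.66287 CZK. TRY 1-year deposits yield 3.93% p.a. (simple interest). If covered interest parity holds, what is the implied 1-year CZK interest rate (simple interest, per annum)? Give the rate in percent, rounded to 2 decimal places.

T = 1 year.
CIP gives F = S · g_CZK/g_TRY, so g_CZK/g_TRY = 0.66287/0.6487 = 1.0218437.
The TRY side grows by 1 + 0.0393×1 = 1.039300.
So the CZK growth factor = 1.0620022.
(1.0620022 − 1)/T = 0.062002, i.e. 6.20%.

6.20%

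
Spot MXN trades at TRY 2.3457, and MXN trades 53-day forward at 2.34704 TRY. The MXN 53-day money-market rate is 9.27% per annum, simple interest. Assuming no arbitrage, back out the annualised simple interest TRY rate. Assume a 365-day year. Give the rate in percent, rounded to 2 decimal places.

9.67%

T = 53/365 years.
By CIP, F/S equals the TRY-to-MXN growth ratio: 2.34704/2.3457 = 1.0005713.
MXN growth factor: 1 + 0.0927×53/365 = 1.0134605.
That pins the TRY growth at 1.0140395.
r = (1.0140395 − 1)/(53/365) = 0.096687 → 9.67%.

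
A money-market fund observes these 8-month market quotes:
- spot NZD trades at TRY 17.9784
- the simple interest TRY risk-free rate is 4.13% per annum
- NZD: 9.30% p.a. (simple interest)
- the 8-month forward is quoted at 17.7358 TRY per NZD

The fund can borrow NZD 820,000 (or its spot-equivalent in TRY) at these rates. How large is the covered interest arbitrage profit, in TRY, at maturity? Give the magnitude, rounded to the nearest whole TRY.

T = 8/12 years.
Route A — deposit NZD, sell forward: 820,000 × 1.062000 × 17.7358 = TRY 15,445,044.07.
Route B — convert at spot, deposit TRY: 820,000 × 17.9784 × 1.0275333333 = TRY 15,148,192.33.
The quoted forward overvalues NZD, so borrow TRY, buy NZD at spot, deposit the NZD at 9.30%, and sell the proceeds forward at 17.7358.
Arbitrage profit = |15,445,044.07 − 15,148,192.33| = TRY 296,852.

TRY 296,852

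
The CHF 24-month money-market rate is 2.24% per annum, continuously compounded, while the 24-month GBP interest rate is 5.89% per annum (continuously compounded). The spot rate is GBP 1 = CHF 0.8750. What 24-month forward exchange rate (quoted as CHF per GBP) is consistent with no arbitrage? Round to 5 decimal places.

0.81340

T = 2 years.
CHF accumulates by e^(0.0224×2) = 1.0458187.
GBP accumulates by e^(0.0589×2) = 1.1250191.
Forward (CHF per GBP) = 0.875 × 1.0458187 / 1.1250191 = 0.8134007.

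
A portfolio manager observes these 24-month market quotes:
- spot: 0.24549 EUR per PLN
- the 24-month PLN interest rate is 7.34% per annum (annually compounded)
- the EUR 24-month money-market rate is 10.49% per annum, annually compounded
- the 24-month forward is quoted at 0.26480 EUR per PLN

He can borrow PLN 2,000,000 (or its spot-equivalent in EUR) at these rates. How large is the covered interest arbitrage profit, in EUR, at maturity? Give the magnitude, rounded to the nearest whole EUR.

EUR 10,808

T = 2 years.
Keep in PLN, deliver into the forward: 2,000,000·1.15218756·0.26480 = EUR 610,198.53.
Swap to EUR now, deposit: 2,000,000·0.24549·1.22080401 = EUR 599,390.35.
The quoted forward overvalues PLN, so borrow EUR, buy PLN at spot, deposit the PLN at 7.34%, and sell the proceeds forward at 0.26480.
Profit = 610,198.53 − 599,390.35 = EUR 10,808.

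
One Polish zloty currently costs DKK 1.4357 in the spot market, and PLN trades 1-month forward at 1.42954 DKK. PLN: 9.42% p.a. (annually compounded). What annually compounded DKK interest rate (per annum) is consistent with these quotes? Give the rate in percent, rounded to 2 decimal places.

3.92%

T = 1/12 years.
CIP gives F = S · g_DKK/g_PLN, so g_DKK/g_PLN = 1.42954/1.4357 = 0.9957094.
PLN growth factor: (1 + 0.0942)^(1/12) = 1.0075302.
So the DKK growth factor = 1.0032073.
Annualise: 1.0032073^(12/1) − 1 = 0.039174 = 3.92%.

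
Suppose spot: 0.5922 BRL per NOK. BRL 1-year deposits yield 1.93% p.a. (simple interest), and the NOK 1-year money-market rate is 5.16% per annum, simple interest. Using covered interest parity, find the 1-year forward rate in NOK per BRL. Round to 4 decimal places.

T = 1 year.
Growth of 1 BRL over T: 1 + 0.0193×1 = 1.019300.
NOK growth factor: 1 + 0.0516×1 = 1.051600.
Forward (BRL per NOK) = 0.5922 × 1.019300 / 1.051600 = 0.5740105.
Invert for NOK per BRL: 1 / 0.5740105 = 1.7421.

1.7421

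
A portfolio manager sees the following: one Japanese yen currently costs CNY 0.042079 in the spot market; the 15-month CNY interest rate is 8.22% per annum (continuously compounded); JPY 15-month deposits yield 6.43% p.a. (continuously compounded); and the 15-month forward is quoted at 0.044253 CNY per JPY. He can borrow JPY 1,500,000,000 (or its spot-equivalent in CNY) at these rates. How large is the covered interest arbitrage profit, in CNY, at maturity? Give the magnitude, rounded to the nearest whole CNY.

CNY 1,986,199

T = 15/12 years.
Route A — deposit JPY, sell forward: 1,500,000,000 × 1.0836933765 × 0.044253 = CNY 71,935,024.49.
Route B — convert at spot, deposit CNY: 1,500,000,000 × 0.042079 × 1.1082143209 = CNY 69,948,825.61.
The quoted forward overvalues JPY, so borrow CNY, buy JPY at spot, deposit the JPY at 6.43%, and sell the proceeds forward at 0.044253.
Arbitrage profit = |71,935,024.49 − 69,948,825.61| = CNY 1,986,199.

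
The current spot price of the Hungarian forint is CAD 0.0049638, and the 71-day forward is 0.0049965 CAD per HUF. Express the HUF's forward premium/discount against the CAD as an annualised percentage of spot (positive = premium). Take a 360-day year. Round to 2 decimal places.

+3.34%

T = 71/360 years.
Period premium: (0.0049965 − 0.0049638)/0.0049638 = 0.0065877.
×(1/T) gives 3.34% p.a.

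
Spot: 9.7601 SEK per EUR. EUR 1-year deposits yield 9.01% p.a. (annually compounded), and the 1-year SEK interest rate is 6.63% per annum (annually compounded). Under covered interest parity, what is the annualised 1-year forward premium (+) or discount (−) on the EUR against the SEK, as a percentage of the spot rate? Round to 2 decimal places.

T = 1 year.
CIP forward (SEK per EUR) = 9.7601 × 1.066300/1.090100 = 9.5470091.
(F − S)/S ÷ T = (9.5470091 − 9.7601)/9.7601/1 = -0.021833 → -2.18%.

-2.18%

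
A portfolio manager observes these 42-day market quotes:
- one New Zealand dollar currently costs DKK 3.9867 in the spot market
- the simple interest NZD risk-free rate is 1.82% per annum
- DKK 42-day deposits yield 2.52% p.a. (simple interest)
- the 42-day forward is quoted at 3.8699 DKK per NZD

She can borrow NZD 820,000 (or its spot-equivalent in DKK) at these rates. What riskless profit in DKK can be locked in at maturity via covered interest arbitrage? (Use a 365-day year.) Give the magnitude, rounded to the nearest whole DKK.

DKK 98,610

T = 42/365 years.
Keep in NZD, deliver into the forward: 820,000·1.002094247·3.8699 = DKK 3,179,963.71.
Swap to DKK now, deposit: 820,000·3.9867·1.002899726 = DKK 3,278,573.48.
The quoted forward undervalues NZD, so borrow NZD, convert to DKK at spot, deposit the DKK at 2.52%, and buy NZD forward at 3.8699 to cover the loan.
Profit = 3,278,573.48 − 3,179,963.71 = DKK 98,610.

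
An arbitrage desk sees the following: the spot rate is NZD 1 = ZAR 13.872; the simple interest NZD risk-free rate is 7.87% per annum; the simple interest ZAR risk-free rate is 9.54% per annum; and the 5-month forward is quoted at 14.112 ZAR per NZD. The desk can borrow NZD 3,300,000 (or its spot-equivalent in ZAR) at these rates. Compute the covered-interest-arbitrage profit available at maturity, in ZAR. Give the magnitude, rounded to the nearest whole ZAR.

T = 5/12 years.
Invest the NZD and cover forward: 3,300,000 × 1.0327916667 × 14.112 = ZAR 48,096,694.80.
Convert at spot and invest in ZAR: 3,300,000 × 13.872 × 1.039750 = ZAR 47,597,259.60.
The quoted forward overvalues NZD, so borrow ZAR, buy NZD at spot, deposit the NZD at 7.87%, and sell the proceeds forward at 14.112.
Profit = 48,096,694.80 − 47,597,259.60 = ZAR 499,435.

ZAR 499,435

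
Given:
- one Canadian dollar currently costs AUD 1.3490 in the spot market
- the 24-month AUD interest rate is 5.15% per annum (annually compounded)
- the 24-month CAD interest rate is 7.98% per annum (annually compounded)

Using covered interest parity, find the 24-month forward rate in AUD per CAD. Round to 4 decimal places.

1.2792

T = 2 years.
Growth of 1 AUD over T: (1 + 0.0515)^2 = 1.1056523.
Growth of 1 CAD over T: (1 + 0.0798)^2 = 1.165968.
Forward (AUD per CAD) = 1.349 × 1.1056523 / 1.165968 = 1.279216.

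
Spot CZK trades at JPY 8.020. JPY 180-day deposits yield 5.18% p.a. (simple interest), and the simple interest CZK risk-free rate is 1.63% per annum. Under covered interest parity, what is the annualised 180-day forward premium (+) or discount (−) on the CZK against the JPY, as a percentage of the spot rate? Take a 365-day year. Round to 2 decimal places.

T = 180/365 years.
CIP forward (JPY per CZK) = 8.02 × 1.0255452/1.0080384 = 8.159285.
Annualised premium = (F − S)/S × (1/T) = (8.159285 − 8.02)/8.02 ÷ (180/365) = 3.52%.

+3.52%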